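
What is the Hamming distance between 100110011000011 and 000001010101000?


Count differing positions: ^ . . ^ ^ ^ . . ^ ^ . ^ . ^ ^ = 9 differences

9


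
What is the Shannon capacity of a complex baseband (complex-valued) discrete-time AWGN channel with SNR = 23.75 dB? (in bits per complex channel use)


SNR_linear = 10^(23.75/10) = 237.1374; C = log2(1 + SNR_linear) = log2(1 + 237.1374) = 7.8957

7.8957 bits/channel use


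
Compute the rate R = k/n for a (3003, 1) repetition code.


Rate = k/n = 1/3003

1/3003


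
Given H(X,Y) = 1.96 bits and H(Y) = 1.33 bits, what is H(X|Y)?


H(X|Y) = H(X,Y) - H(Y) = 1.96 - 1.33 = 0.63

0.63 bits


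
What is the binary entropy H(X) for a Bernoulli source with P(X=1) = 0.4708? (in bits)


H = -p*log2(p) - (1-p)*log2(1-p). -0.4708*log2(0.4708) = 0.511672; -0.5292*log2(0.5292) = 0.485866. H = 0.511672 + 0.485866 = 0.9975

0.9975 bits


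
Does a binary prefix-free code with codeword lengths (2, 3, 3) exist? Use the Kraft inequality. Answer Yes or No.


Kraft sum = sum(2^(-l_i)) = 0.5, need <= 1. Result: satisfied (a binary prefix-free code with these lengths exists)

Yes


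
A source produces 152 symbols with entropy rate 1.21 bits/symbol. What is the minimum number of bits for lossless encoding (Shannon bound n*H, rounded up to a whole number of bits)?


Minimum bits >= n * H = 152 * 1.21 = 183.92, rounded up to a whole number of bits = 184

184 bits


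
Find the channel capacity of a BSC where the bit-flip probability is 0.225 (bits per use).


H(p) = -p*log2(p) - (1-p)*log2(1-p) = -0.225*log2(0.225) - 0.775*log2(0.775) = 0.484201 + 0.284992 = 0.7692. C = 1 - H(p) = 1 - 0.7692 = 0.2308

0.2308 bits


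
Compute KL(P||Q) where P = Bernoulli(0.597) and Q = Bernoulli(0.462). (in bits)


KL = p*log2(p/q) + (1-p)*log2((1-p)/(1-q)) = 0.597*log2(0.597/0.462) + 0.403*log2(0.403/0.538) = 0.0528

0.0528 bits


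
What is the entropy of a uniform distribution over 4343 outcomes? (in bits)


H = log2(n) = log2(4343) = 12.0845

12.0845 bits


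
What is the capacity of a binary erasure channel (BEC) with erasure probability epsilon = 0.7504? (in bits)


C = 1 - epsilon = 1 - 0.7504 = 0.2496

0.2496 bits


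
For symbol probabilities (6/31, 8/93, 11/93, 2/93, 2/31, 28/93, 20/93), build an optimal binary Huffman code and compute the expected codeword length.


Huffman construction (repeatedly merge the two least-probable nodes; each merge adds 1 bit to every symbol beneath it): 2/93 + 2/31 = 8/93; 8/93 + 8/93 = 16/93; 11/93 + 16/93 = 9/31; 6/31 + 20/93 = 38/93; 9/31 + 28/93 = 55/93; 38/93 + 55/93 = 1. Resulting codeword lengths (in the order the probabilities were given): (2, 4, 3, 5, 5, 2, 2). L_avg = sum(p_i * l_i) = 6/31*2 + 8/93*4 + 11/93*3 + 2/93*5 + 2/31*5 + 28/93*2 + 20/93*2 = 79/31 = 2.5484

2.5484 bits


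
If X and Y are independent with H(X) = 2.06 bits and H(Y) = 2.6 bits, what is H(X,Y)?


For independent variables, H(X,Y) = H(X) + H(Y) = 2.06 + 2.6 = 4.66

4.66 bits


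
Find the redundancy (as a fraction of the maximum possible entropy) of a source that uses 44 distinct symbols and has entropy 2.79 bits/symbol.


H_max = log2(K) = log2(44) = 5.4594 bits/symbol. Redundancy = 1 - H/H_max = 1 - 2.79/5.4594 = 1 - 0.511 = 0.489

0.489


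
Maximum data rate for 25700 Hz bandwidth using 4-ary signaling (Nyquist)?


Rate = 2 * B * log2(M) = 2 * 25700 * 2.0 = 102800.0

102800.0 bps


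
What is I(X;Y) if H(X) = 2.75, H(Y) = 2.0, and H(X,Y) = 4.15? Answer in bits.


I(X;Y) = H(X) + H(Y) - H(X,Y) = 2.75 + 2.0 - 4.15 = 0.6

0.6 bits


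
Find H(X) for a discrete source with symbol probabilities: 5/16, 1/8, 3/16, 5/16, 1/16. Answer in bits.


H = -sum(p_i * log2(p_i)). Terms: -(5/16)*log2(5/16) = 0.524397; -(1/8)*log2(1/8) = 0.375000; -(3/16)*log2(3/16) = 0.452820; -(5/16)*log2(5/16) = 0.524397; -(1/16)*log2(1/16) = 0.250000. H = 0.524397 + 0.375000 + 0.452820 + 0.524397 + 0.250000 = 2.1266

2.1266 bits


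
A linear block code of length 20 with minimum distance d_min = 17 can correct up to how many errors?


Correction capability = floor((d-1)/2) = floor((17-1)/2) = 8

8 errors


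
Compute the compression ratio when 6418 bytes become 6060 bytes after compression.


Ratio = original / compressed = 6418 / 6060 = 1.0591

1.0591


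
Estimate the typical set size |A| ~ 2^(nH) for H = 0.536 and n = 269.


log2|A_typical| = nH = 269 * 0.536 = 144.184, so |A_typical| ~ 2^144.184 = 2.533e+43

2.533e+43


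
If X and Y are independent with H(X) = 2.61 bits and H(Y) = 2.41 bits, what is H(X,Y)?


For independent variables, H(X,Y) = H(X) + H(Y) = 2.61 + 2.41 = 5.02

5.02 bits


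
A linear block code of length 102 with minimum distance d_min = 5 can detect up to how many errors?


Detection capability = d_min - 1 = 5 - 1 = 4

4 errors


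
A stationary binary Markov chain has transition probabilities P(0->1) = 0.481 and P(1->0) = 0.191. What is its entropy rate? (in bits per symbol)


Stationary distribution: pi_0 = p10/(p01+p10) = 0.2842, pi_1 = 0.7158. Entropy rate H' = pi_0*H(p01) + pi_1*H(p10) = 0.2842*0.999 + 0.7158*0.7036 = 0.7875

0.7875 bits/symbol


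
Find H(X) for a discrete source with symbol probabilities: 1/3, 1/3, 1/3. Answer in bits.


H = -sum(p_i * log2(p_i)). Terms: -(1/3)*log2(1/3) = 0.528321; -(1/3)*log2(1/3) = 0.528321; -(1/3)*log2(1/3) = 0.528321. H = 0.528321 + 0.528321 + 0.528321 = 1.585

1.585 bits


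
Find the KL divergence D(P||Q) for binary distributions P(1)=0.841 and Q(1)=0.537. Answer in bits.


KL = p*log2(p/q) + (1-p)*log2((1-p)/(1-q)) = 0.841*log2(0.841/0.537) + 0.159*log2(0.159/0.463) = 0.2991

0.2991 bits


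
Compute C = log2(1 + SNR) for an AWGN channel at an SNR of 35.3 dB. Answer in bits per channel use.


SNR_linear = 10^(35.3/10) = 3388.4416; C = log2(1 + SNR_linear) = log2(1 + 3388.4416) = 11.7268

11.7268 bits/channel use


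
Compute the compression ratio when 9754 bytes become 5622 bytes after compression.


Ratio = original / compressed = 9754 / 5622 = 1.735

1.735


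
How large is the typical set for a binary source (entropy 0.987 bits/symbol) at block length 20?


log2|A_typical| = nH = 20 * 0.987 = 19.74, so |A_typical| ~ 2^19.74 = 8.757e+05

8.757e+05


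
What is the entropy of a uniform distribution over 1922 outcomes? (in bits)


H = log2(n) = log2(1922) = 10.9084

10.9084 bits


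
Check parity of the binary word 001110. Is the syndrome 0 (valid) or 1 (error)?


Syndrome = XOR of all bits = 0 XOR 0 XOR 1 XOR 1 XOR 1 XOR 0 = 1

1


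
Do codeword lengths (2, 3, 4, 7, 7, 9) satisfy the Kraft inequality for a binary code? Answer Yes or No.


Kraft sum = sum(2^(-l_i)) = 0.4551, need <= 1. Result: satisfied (a binary prefix-free code with these lengths exists)

Yes


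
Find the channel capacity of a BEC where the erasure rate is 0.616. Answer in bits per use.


C = 1 - epsilon = 1 - 0.616 = 0.384

0.384 bits


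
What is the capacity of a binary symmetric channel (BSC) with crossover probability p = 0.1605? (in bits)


H(p) = -p*log2(p) - (1-p)*log2(1-p) = -0.1605*log2(0.1605) - 0.8395*log2(0.8395) = 0.423616 + 0.211888 = 0.6355. C = 1 - H(p) = 1 - 0.6355 = 0.3645

0.3645 bits


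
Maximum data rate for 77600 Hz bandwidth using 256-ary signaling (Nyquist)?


Rate = 2 * B * log2(M) = 2 * 77600 * 8.0 = 1241600.0

1241600.0 bps


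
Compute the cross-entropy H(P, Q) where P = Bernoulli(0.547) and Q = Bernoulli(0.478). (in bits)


H(P,Q) = -p*log2(q) - (1-p)*log2(1-q). -0.547*log2(0.478) = 0.582510; -0.453*log2(0.522) = 0.424859. H(P,Q) = 0.582510 + 0.424859 = 1.0074

1.0074 bits


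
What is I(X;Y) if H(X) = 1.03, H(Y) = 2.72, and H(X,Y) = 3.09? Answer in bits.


I(X;Y) = H(X) + H(Y) - H(X,Y) = 1.03 + 2.72 - 3.09 = 0.66

0.66 bits


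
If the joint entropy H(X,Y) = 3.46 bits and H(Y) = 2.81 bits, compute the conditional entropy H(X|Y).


H(X|Y) = H(X,Y) - H(Y) = 3.46 - 2.81 = 0.65

0.65 bits


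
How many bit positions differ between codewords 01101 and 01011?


Count differing positions: . . ^ ^ . = 2 differences

2


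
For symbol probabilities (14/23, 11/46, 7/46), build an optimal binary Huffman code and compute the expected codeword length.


Huffman construction (repeatedly merge the two least-probable nodes; each merge adds 1 bit to every symbol beneath it): 7/46 + 11/46 = 9/23; 9/23 + 14/23 = 1. Resulting codeword lengths (in the order the probabilities were given): (1, 2, 2). L_avg = sum(p_i * l_i) = 14/23*1 + 11/46*2 + 7/46*2 = 32/23 = 1.3913

1.3913 bits


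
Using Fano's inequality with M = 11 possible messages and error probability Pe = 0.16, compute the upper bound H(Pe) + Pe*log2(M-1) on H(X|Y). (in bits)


H(Pe) = -Pe*log2(Pe) - (1-Pe)*log2(1-Pe) = -0.16*log2(0.16) - 0.84*log2(0.84) = 0.423017 + 0.211293 = 0.6343. Pe*log2(M-1) = 0.16*log2(10) = 0.531508. Bound = H(Pe) + Pe*log2(M-1) = 0.423017 + 0.211293 + 0.531508 = 1.1658

1.1658 bits


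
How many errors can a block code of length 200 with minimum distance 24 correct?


Correction capability = floor((d-1)/2) = floor((24-1)/2) = 11

11 errors


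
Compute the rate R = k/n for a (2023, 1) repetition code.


Rate = k/n = 1/2023

1/2023


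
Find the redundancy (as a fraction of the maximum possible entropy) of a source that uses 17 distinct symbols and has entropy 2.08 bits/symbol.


H_max = log2(K) = log2(17) = 4.0875 bits/symbol. Redundancy = 1 - H/H_max = 1 - 2.08/4.0875 = 1 - 0.5089 = 0.4911

0.4911


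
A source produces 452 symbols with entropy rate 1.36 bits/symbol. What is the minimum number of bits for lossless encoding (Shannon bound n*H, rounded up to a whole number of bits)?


Minimum bits >= n * H = 452 * 1.36 = 614.72, rounded up to a whole number of bits = 615

615 bits


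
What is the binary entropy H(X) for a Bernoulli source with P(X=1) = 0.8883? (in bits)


H = -p*log2(p) - (1-p)*log2(1-p). -0.8883*log2(0.8883) = 0.151794; -0.1117*log2(0.1117) = 0.353229. H = 0.151794 + 0.353229 = 0.505

0.505 bits


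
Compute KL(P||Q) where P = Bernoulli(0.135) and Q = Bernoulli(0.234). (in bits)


KL = p*log2(p/q) + (1-p)*log2((1-p)/(1-q)) = 0.135*log2(0.135/0.234) + 0.865*log2(0.865/0.766) = 0.0446

0.0446 bits


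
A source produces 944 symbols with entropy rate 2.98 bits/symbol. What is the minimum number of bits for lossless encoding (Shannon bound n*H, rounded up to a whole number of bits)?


Minimum bits >= n * H = 944 * 2.98 = 2813.12, rounded up to a whole number of bits = 2814

2814 bits


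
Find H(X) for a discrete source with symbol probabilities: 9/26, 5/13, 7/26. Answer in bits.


H = -sum(p_i * log2(p_i)). Terms: -(9/26)*log2(9/26) = 0.529794; -(5/13)*log2(5/13) = 0.530197; -(7/26)*log2(7/26) = 0.509677. H = 0.529794 + 0.530197 + 0.509677 = 1.5697

1.5697 bits


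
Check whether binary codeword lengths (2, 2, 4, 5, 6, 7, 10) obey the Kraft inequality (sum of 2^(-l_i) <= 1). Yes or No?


Kraft sum = sum(2^(-l_i)) = 0.6182, need <= 1. Result: satisfied (a binary prefix-free code with these lengths exists)

Yes


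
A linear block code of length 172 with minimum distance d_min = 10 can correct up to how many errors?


Correction capability = floor((d-1)/2) = floor((10-1)/2) = 4

4 errors


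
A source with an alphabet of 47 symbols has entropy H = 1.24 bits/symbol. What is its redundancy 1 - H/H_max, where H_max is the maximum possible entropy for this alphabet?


H_max = log2(K) = log2(47) = 5.5546 bits/symbol. Redundancy = 1 - H/H_max = 1 - 1.24/5.5546 = 1 - 0.2232 = 0.7768

0.7768


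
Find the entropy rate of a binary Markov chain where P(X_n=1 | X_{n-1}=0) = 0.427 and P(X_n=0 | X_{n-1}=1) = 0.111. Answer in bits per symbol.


Stationary distribution: pi_0 = p10/(p01+p10) = 0.2063, pi_1 = 0.7937. Entropy rate H' = pi_0*H(p01) + pi_1*H(p10) = 0.2063*0.9846 + 0.7937*0.5029 = 0.6023

0.6023 bits/symbol


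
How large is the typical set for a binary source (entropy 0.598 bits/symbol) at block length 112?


log2|A_typical| = nH = 112 * 0.598 = 66.976, so |A_typical| ~ 2^66.976 = 1.451e+20

1.451e+20


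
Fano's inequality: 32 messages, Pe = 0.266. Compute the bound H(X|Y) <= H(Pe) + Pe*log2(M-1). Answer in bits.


H(Pe) = -Pe*log2(Pe) - (1-Pe)*log2(1-Pe) = -0.266*log2(0.266) - 0.734*log2(0.734) = 0.508193 + 0.327473 = 0.8357. Pe*log2(M-1) = 0.266*log2(31) = 1.317816. Bound = H(Pe) + Pe*log2(M-1) = 0.508193 + 0.327473 + 1.317816 = 2.1535

2.1535 bits


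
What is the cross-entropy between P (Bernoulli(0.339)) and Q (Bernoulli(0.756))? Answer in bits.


H(P,Q) = -p*log2(q) - (1-p)*log2(1-q). -0.339*log2(0.756) = 0.136801; -0.661*log2(0.244) = 1.345166. H(P,Q) = 0.136801 + 1.345166 = 1.482

1.482 bits


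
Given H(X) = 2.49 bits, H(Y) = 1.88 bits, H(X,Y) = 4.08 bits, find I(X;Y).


I(X;Y) = H(X) + H(Y) - H(X,Y) = 2.49 + 1.88 - 4.08 = 0.29

0.29 bits


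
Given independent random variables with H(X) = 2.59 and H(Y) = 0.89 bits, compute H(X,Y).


For independent variables, H(X,Y) = H(X) + H(Y) = 2.59 + 0.89 = 3.48

3.48 bits


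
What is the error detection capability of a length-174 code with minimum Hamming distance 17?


Detection capability = d_min - 1 = 17 - 1 = 16

16 errors


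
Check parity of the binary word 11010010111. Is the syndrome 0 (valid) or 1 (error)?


Syndrome = XOR of all bits = 1 XOR 1 XOR 0 XOR 1 XOR 0 XOR 0 XOR 1 XOR 0 XOR 1 XOR 1 XOR 1 = 1

1


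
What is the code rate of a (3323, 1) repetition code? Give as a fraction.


Rate = k/n = 1/3323

1/3323


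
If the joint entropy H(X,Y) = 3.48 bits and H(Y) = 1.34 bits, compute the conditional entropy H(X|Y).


H(X|Y) = H(X,Y) - H(Y) = 3.48 - 1.34 = 2.14

2.14 bits


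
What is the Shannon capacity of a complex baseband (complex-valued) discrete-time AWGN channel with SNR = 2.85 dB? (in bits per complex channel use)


SNR_linear = 10^(2.85/10) = 1.9275; C = log2(1 + SNR_linear) = log2(1 + 1.9275) = 1.5497

1.5497 bits/channel use


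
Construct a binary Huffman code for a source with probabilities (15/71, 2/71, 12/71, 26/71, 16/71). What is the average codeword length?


Huffman construction (repeatedly merge the two least-probable nodes; each merge adds 1 bit to every symbol beneath it): 2/71 + 12/71 = 14/71; 14/71 + 15/71 = 29/71; 16/71 + 26/71 = 42/71; 29/71 + 42/71 = 1. Resulting codeword lengths (in the order the probabilities were given): (2, 3, 3, 2, 2). L_avg = sum(p_i * l_i) = 15/71*2 + 2/71*3 + 12/71*3 + 26/71*2 + 16/71*2 = 156/71 = 2.1972

2.1972 bits


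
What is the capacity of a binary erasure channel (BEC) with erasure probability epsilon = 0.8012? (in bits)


C = 1 - epsilon = 1 - 0.8012 = 0.1988

0.1988 bits


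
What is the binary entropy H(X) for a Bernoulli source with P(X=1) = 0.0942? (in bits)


H = -p*log2(p) - (1-p)*log2(1-p). -0.0942*log2(0.0942) = 0.321046; -0.9058*log2(0.9058) = 0.129290. H = 0.321046 + 0.129290 = 0.4503

0.4503 bits


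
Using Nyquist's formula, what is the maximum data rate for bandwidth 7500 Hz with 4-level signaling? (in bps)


Rate = 2 * B * log2(M) = 2 * 7500 * 2.0 = 30000.0

30000.0 bps


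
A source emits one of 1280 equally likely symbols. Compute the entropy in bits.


H = log2(n) = log2(1280) = 10.3219

10.3219 bits


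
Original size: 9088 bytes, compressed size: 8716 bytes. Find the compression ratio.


Ratio = original / compressed = 9088 / 8716 = 1.0427

1.0427


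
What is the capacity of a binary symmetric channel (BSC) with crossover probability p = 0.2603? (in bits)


H(p) = -p*log2(p) - (1-p)*log2(1-p) = -0.2603*log2(0.2603) - 0.7397*log2(0.7397) = 0.505438 + 0.321760 = 0.8272. C = 1 - H(p) = 1 - 0.8272 = 0.1728

0.1728 bits


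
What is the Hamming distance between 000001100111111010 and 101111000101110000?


Count differing positions: ^ . ^ ^ ^ . ^ . . . ^ . . . ^ . ^ . = 8 differences

8


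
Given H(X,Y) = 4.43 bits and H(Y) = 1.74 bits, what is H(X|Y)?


H(X|Y) = H(X,Y) - H(Y) = 4.43 - 1.74 = 2.69

2.69 bits


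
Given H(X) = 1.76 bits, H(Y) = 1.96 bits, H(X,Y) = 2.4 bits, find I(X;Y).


I(X;Y) = H(X) + H(Y) - H(X,Y) = 1.76 + 1.96 - 2.4 = 1.32

1.32 bits


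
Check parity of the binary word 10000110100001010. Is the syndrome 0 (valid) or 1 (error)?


Syndrome = XOR of all bits = 1 XOR 0 XOR 0 XOR 0 XOR 0 XOR 1 XOR 1 XOR 0 XOR 1 XOR 0 XOR 0 XOR 0 XOR 0 XOR 1 XOR 0 XOR 1 XOR 0 = 0

0


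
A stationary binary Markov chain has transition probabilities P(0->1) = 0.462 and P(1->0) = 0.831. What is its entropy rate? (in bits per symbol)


Stationary distribution: pi_0 = p10/(p01+p10) = 0.6427, pi_1 = 0.3573. Entropy rate H' = pi_0*H(p01) + pi_1*H(p10) = 0.6427*0.9958 + 0.3573*0.6554 = 0.8742

0.8742 bits/symbol


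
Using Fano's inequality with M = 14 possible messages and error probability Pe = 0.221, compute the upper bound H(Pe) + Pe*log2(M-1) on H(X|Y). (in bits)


H(Pe) = -Pe*log2(Pe) - (1-Pe)*log2(1-Pe) = -0.221*log2(0.221) - 0.779*log2(0.779) = 0.481312 + 0.280677 = 0.762. Pe*log2(M-1) = 0.221*log2(13) = 0.817797. Bound = H(Pe) + Pe*log2(M-1) = 0.481312 + 0.280677 + 0.817797 = 1.5798

1.5798 bits


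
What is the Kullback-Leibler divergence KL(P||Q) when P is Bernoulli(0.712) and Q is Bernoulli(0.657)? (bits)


KL = p*log2(p/q) + (1-p)*log2((1-p)/(1-q)) = 0.712*log2(0.712/0.657) + 0.288*log2(0.288/0.343) = 0.01

0.01 bits


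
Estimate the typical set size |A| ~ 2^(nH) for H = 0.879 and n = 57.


log2|A_typical| = nH = 57 * 0.879 = 50.103, so |A_typical| ~ 2^50.103 = 1.209e+15

1.209e+15


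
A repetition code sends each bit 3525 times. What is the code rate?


Rate = k/n = 1/3525

1/3525


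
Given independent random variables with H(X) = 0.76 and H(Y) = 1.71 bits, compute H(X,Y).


For independent variables, H(X,Y) = H(X) + H(Y) = 0.76 + 1.71 = 2.47

2.47 bits


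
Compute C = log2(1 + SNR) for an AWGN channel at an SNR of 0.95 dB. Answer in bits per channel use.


SNR_linear = 10^(0.95/10) = 1.2445; C = log2(1 + SNR_linear) = log2(1 + 1.2445) = 1.1664

1.1664 bits/channel use


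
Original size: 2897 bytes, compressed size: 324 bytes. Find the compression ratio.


Ratio = original / compressed = 2897 / 324 = 8.9414

8.9414


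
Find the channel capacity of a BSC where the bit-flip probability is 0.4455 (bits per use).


H(p) = -p*log2(p) - (1-p)*log2(1-p) = -0.4455*log2(0.4455) - 0.5545*log2(0.5545) = 0.519677 + 0.471736 = 0.9914. C = 1 - H(p) = 1 - 0.9914 = 0.0086

0.0086 bits


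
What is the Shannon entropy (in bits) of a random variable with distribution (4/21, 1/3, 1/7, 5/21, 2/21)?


H = -sum(p_i * log2(p_i)). Terms: -(4/21)*log2(4/21) = 0.455680; -(1/3)*log2(1/3) = 0.528321; -(1/7)*log2(1/7) = 0.401051; -(5/21)*log2(5/21) = 0.492950; -(2/21)*log2(2/21) = 0.323078. H = 0.455680 + 0.528321 + 0.401051 + 0.492950 + 0.323078 = 2.2011

2.2011 bits


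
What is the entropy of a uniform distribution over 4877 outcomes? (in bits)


H = log2(n) = log2(4877) = 12.2518

12.2518 bits


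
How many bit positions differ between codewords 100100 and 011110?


Count differing positions: ^ ^ ^ . ^ . = 4 differences

4


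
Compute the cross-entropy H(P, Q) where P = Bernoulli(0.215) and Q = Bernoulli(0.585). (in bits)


H(P,Q) = -p*log2(q) - (1-p)*log2(1-q). -0.215*log2(0.585) = 0.166301; -0.785*log2(0.415) = 0.996021. H(P,Q) = 0.166301 + 0.996021 = 1.1623

1.1623 bits


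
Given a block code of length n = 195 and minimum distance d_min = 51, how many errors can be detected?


Detection capability = d_min - 1 = 51 - 1 = 50

50 errors


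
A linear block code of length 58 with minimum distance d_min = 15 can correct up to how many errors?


Correction capability = floor((d-1)/2) = floor((15-1)/2) = 7

7 errors


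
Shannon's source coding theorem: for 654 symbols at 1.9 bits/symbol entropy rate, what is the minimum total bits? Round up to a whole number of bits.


Minimum bits >= n * H = 654 * 1.9 = 1242.6, rounded up to a whole number of bits = 1243

1243 bits


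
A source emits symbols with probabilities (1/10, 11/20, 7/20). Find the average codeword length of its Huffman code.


Huffman construction (repeatedly merge the two least-probable nodes; each merge adds 1 bit to every symbol beneath it): 1/10 + 7/20 = 9/20; 9/20 + 11/20 = 1. Resulting codeword lengths (in the order the probabilities were given): (2, 1, 2). L_avg = sum(p_i * l_i) = 1/10*2 + 11/20*1 + 7/20*2 = 29/20 = 1.45

1.45 bits


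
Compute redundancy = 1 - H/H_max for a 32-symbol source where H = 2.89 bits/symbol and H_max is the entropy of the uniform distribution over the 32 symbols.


H_max = log2(K) = log2(32) = 5.0 bits/symbol. Redundancy = 1 - H/H_max = 1 - 2.89/5.0 = 1 - 0.578 = 0.422

0.422


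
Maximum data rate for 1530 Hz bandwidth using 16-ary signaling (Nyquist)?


Rate = 2 * B * log2(M) = 2 * 1530 * 4.0 = 12240.0

12240.0 bps


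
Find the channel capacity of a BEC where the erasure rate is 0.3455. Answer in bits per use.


C = 1 - epsilon = 1 - 0.3455 = 0.6545

0.6545 bits


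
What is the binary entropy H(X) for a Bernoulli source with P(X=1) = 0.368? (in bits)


H = -p*log2(p) - (1-p)*log2(1-p). -0.368*log2(0.368) = 0.530738; -0.632*log2(0.632) = 0.418386. H = 0.530738 + 0.418386 = 0.9491

0.9491 bits


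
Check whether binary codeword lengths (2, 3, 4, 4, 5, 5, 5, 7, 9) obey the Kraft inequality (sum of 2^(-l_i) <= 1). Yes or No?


Kraft sum = sum(2^(-l_i)) = 0.6035, need <= 1. Result: satisfied (a binary prefix-free code with these lengths exists)

Yes


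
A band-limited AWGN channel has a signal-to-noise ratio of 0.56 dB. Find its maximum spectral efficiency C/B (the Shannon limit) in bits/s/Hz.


SNR_linear = 10^(0.56/10) = 1.1376; C/B = log2(1 + SNR_linear) = log2(1 + 1.1376) = 1.096

1.096 bits/s/Hz


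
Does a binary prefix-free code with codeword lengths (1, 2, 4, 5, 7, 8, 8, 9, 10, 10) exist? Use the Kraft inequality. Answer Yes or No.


Kraft sum = sum(2^(-l_i)) = 0.8633, need <= 1. Result: satisfied (a binary prefix-free code with these lengths exists)

Yes


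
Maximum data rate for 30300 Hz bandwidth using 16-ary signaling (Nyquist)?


Rate = 2 * B * log2(M) = 2 * 30300 * 4.0 = 242400.0

242400.0 bps


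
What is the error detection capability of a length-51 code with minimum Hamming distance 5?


Detection capability = d_min - 1 = 5 - 1 = 4

4 errors


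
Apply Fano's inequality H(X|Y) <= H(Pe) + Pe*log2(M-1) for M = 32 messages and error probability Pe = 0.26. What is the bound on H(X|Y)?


H(Pe) = -Pe*log2(Pe) - (1-Pe)*log2(1-Pe) = -0.26*log2(0.26) - 0.74*log2(0.74) = 0.505288 + 0.321458 = 0.8267. Pe*log2(M-1) = 0.26*log2(31) = 1.288091. Bound = H(Pe) + Pe*log2(M-1) = 0.505288 + 0.321458 + 1.288091 = 2.1148

2.1148 bits


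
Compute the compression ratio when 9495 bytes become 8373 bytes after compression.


Ratio = original / compressed = 9495 / 8373 = 1.134

1.134


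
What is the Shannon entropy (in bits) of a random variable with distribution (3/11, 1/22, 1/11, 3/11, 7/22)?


H = -sum(p_i * log2(p_i)). Terms: -(3/11)*log2(3/11) = 0.511219; -(1/22)*log2(1/22) = 0.202701; -(1/11)*log2(1/11) = 0.314494; -(3/11)*log2(3/11) = 0.511219; -(7/22)*log2(7/22) = 0.525661. H = 0.511219 + 0.202701 + 0.314494 + 0.511219 + 0.525661 = 2.0653

2.0653 bits


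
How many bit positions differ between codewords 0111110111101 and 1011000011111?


Count differing positions: ^ ^ . . ^ ^ . ^ . . . ^ . = 6 differences

6


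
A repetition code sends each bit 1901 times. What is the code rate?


Rate = k/n = 1/1901

1/1901


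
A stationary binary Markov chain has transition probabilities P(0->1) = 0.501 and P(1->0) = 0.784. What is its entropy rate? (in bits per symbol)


Stationary distribution: pi_0 = p10/(p01+p10) = 0.6101, pi_1 = 0.3899. Entropy rate H' = pi_0*H(p01) + pi_1*H(p10) = 0.6101*1.0 + 0.3899*0.7528 = 0.9036

0.9036 bits/symbol


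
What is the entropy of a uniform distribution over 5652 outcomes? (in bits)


H = log2(n) = log2(5652) = 12.4645

12.4645 bits


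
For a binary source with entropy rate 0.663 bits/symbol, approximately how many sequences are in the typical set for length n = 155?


log2|A_typical| = nH = 155 * 0.663 = 102.765, so |A_typical| ~ 2^102.765 = 8.617e+30

8.617e+30


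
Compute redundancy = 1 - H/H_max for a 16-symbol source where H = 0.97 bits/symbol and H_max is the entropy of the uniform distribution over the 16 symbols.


H_max = log2(K) = log2(16) = 4.0 bits/symbol. Redundancy = 1 - H/H_max = 1 - 0.97/4.0 = 1 - 0.2425 = 0.7575

0.7575


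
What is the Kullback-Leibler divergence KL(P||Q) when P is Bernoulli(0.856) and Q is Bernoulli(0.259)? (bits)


KL = p*log2(p/q) + (1-p)*log2((1-p)/(1-q)) = 0.856*log2(0.856/0.259) + 0.144*log2(0.144/0.741) = 1.136

1.136 bits


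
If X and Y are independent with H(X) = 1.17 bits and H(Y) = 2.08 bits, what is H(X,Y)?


For independent variables, H(X,Y) = H(X) + H(Y) = 1.17 + 2.08 = 3.25

3.25 bits


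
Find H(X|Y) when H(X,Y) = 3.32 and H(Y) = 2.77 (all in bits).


H(X|Y) = H(X,Y) - H(Y) = 3.32 - 2.77 = 0.55

0.55 bits


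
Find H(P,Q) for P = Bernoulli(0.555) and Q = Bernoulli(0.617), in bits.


H(P,Q) = -p*log2(q) - (1-p)*log2(1-q). -0.555*log2(0.617) = 0.386645; -0.445*log2(0.383) = 0.616140. H(P,Q) = 0.386645 + 0.616140 = 1.0028

1.0028 bits


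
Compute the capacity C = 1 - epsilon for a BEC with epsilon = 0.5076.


C = 1 - epsilon = 1 - 0.5076 = 0.4924

0.4924 bits


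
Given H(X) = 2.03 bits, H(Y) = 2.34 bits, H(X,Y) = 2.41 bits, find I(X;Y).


I(X;Y) = H(X) + H(Y) - H(X,Y) = 2.03 + 2.34 - 2.41 = 1.96

1.96 bits


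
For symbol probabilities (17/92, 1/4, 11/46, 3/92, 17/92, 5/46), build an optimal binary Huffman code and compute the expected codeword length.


Huffman construction (repeatedly merge the two least-probable nodes; each merge adds 1 bit to every symbol beneath it): 3/92 + 5/46 = 13/92; 13/92 + 17/92 = 15/46; 17/92 + 11/46 = 39/92; 1/4 + 15/46 = 53/92; 39/92 + 53/92 = 1. Resulting codeword lengths (in the order the probabilities were given): (3, 2, 2, 4, 2, 4). L_avg = sum(p_i * l_i) = 17/92*3 + 1/4*2 + 11/46*2 + 3/92*4 + 17/92*2 + 5/46*4 = 227/92 = 2.4674

2.4674 bits


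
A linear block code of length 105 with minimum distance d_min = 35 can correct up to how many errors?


Correction capability = floor((d-1)/2) = floor((35-1)/2) = 17

17 errors


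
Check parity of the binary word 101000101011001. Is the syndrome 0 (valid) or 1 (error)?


Syndrome = XOR of all bits = 1 XOR 0 XOR 1 XOR 0 XOR 0 XOR 0 XOR 1 XOR 0 XOR 1 XOR 0 XOR 1 XOR 1 XOR 0 XOR 0 XOR 1 = 1

1


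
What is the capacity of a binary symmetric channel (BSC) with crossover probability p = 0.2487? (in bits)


H(p) = -p*log2(p) - (1-p)*log2(1-p) = -0.2487*log2(0.2487) - 0.7513*log2(0.7513) = 0.499271 + 0.309941 = 0.8092. C = 1 - H(p) = 1 - 0.8092 = 0.1908

0.1908 bits


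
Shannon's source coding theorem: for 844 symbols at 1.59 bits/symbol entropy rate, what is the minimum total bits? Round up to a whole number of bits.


Minimum bits >= n * H = 844 * 1.59 = 1341.96, rounded up to a whole number of bits = 1342

1342 bits


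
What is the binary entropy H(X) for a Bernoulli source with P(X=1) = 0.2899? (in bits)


H = -p*log2(p) - (1-p)*log2(1-p). -0.2899*log2(0.2899) = 0.517869; -0.7101*log2(0.7101) = 0.350723. H = 0.517869 + 0.350723 = 0.8686

0.8686 bits


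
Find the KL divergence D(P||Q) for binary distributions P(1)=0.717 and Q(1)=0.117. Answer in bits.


KL = p*log2(p/q) + (1-p)*log2((1-p)/(1-q)) = 0.717*log2(0.717/0.117) + 0.283*log2(0.283/0.883) = 1.4107

1.4107 bits


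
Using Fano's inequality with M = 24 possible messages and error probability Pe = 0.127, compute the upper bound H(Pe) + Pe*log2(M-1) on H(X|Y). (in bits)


H(Pe) = -Pe*log2(Pe) - (1-Pe)*log2(1-Pe) = -0.127*log2(0.127) - 0.873*log2(0.873) = 0.378092 + 0.171061 = 0.5492. Pe*log2(M-1) = 0.127*log2(23) = 0.574492. Bound = H(Pe) + Pe*log2(M-1) = 0.378092 + 0.171061 + 0.574492 = 1.1236

1.1236 bits


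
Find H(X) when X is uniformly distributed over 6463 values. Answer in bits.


H = log2(n) = log2(6463) = 12.658

12.658 bits


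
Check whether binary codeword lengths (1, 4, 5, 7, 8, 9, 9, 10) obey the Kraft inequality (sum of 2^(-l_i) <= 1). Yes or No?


Kraft sum = sum(2^(-l_i)) = 0.6104, need <= 1. Result: satisfied (a binary prefix-free code with these lengths exists)

Yes


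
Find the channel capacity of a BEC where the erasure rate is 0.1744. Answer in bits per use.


C = 1 - epsilon = 1 - 0.1744 = 0.8256

0.8256 bits


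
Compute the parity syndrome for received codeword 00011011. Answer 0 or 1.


Syndrome = XOR of all bits = 0 XOR 0 XOR 0 XOR 1 XOR 1 XOR 0 XOR 1 XOR 1 = 0

0


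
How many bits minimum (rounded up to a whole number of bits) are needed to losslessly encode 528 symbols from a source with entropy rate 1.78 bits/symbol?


Minimum bits >= n * H = 528 * 1.78 = 939.84, rounded up to a whole number of bits = 940

940 bits


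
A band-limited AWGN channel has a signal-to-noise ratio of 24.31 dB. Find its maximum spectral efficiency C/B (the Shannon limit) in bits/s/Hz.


SNR_linear = 10^(24.31/10) = 269.7739; C/B = log2(1 + SNR_linear) = log2(1 + 269.7739) = 8.0809

8.0809 bits/s/Hz


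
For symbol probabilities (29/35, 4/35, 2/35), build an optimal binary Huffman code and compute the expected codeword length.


Huffman construction (repeatedly merge the two least-probable nodes; each merge adds 1 bit to every symbol beneath it): 2/35 + 4/35 = 6/35; 6/35 + 29/35 = 1. Resulting codeword lengths (in the order the probabilities were given): (1, 2, 2). L_avg = sum(p_i * l_i) = 29/35*1 + 4/35*2 + 2/35*2 = 41/35 = 1.1714

1.1714 bits


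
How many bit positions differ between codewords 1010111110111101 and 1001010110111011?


Count differing positions: . . ^ ^ ^ . ^ . . . . . . ^ ^ . = 6 differences

6


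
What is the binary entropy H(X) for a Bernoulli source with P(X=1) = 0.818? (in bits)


H = -p*log2(p) - (1-p)*log2(1-p). -0.818*log2(0.818) = 0.237079; -0.182*log2(0.182) = 0.447354. H = 0.237079 + 0.447354 = 0.6844

0.6844 bits


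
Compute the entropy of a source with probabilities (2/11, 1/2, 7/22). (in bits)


H = -sum(p_i * log2(p_i)). Terms: -(2/11)*log2(2/11) = 0.447169; -(1/2)*log2(1/2) = 0.500000; -(7/22)*log2(7/22) = 0.525661. H = 0.447169 + 0.500000 + 0.525661 = 1.4728

1.4728 bits


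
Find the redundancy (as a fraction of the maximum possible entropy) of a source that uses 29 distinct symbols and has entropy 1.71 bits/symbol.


H_max = log2(K) = log2(29) = 4.858 bits/symbol. Redundancy = 1 - H/H_max = 1 - 1.71/4.858 = 1 - 0.352 = 0.648

0.648


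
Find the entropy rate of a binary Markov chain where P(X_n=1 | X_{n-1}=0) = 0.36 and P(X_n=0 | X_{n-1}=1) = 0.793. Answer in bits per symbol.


Stationary distribution: pi_0 = p10/(p01+p10) = 0.6878, pi_1 = 0.3122. Entropy rate H' = pi_0*H(p01) + pi_1*H(p10) = 0.6878*0.9427 + 0.3122*0.7357 = 0.8781

0.8781 bits/symbol


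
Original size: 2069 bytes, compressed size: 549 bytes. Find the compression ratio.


Ratio = original / compressed = 2069 / 549 = 3.7687

3.7687


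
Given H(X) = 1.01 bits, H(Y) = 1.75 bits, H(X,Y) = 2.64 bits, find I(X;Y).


I(X;Y) = H(X) + H(Y) - H(X,Y) = 1.01 + 1.75 - 2.64 = 0.12

0.12 bits


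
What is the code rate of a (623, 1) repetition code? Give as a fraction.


Rate = k/n = 1/623

1/623


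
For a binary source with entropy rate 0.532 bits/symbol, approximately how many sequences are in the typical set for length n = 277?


log2|A_typical| = nH = 277 * 0.532 = 147.364, so |A_typical| ~ 2^147.364 = 2.296e+44

2.296e+44


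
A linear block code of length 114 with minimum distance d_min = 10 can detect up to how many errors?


Detection capability = d_min - 1 = 10 - 1 = 9

9 errors


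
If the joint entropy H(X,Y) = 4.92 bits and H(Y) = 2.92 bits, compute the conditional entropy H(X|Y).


H(X|Y) = H(X,Y) - H(Y) = 4.92 - 2.92 = 2.0

2.0 bits


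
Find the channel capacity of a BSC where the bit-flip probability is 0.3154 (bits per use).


H(p) = -p*log2(p) - (1-p)*log2(1-p) = -0.3154*log2(0.3154) - 0.6846*log2(0.6846) = 0.525061 + 0.374248 = 0.8993. C = 1 - H(p) = 1 - 0.8993 = 0.1007

0.1007 bits


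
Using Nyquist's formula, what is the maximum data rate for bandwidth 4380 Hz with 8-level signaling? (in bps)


Rate = 2 * B * log2(M) = 2 * 4380 * 3.0 = 26280.0

26280.0 bps


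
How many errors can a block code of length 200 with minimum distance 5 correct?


Correction capability = floor((d-1)/2) = floor((5-1)/2) = 2

2 errors


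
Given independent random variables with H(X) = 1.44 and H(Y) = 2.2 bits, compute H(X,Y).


For independent variables, H(X,Y) = H(X) + H(Y) = 1.44 + 2.2 = 3.64

3.64 bits


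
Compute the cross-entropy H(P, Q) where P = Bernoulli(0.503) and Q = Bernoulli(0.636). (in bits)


H(P,Q) = -p*log2(q) - (1-p)*log2(1-q). -0.503*log2(0.636) = 0.328409; -0.497*log2(0.364) = 0.724621. H(P,Q) = 0.328409 + 0.724621 = 1.053

1.053 bits


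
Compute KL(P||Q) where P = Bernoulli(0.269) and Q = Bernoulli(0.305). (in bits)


KL = p*log2(p/q) + (1-p)*log2((1-p)/(1-q)) = 0.269*log2(0.269/0.305) + 0.731*log2(0.731/0.695) = 0.0045

0.0045 bits


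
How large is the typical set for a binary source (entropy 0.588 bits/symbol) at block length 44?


log2|A_typical| = nH = 44 * 0.588 = 25.872, so |A_typical| ~ 2^25.872 = 6.141e+07

6.141e+07


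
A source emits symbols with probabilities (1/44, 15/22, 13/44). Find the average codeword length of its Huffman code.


Huffman construction (repeatedly merge the two least-probable nodes; each merge adds 1 bit to every symbol beneath it): 1/44 + 13/44 = 7/22; 7/22 + 15/22 = 1. Resulting codeword lengths (in the order the probabilities were given): (2, 1, 2). L_avg = sum(p_i * l_i) = 1/44*2 + 15/22*1 + 13/44*2 = 29/22 = 1.3182

1.3182 bits


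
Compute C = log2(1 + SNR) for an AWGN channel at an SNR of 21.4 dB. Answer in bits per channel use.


SNR_linear = 10^(21.4/10) = 138.0384; C = log2(1 + SNR_linear) = log2(1 + 138.0384) = 7.1193

7.1193 bits/channel use


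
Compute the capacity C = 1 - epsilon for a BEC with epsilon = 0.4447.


C = 1 - epsilon = 1 - 0.4447 = 0.5553

0.5553 bits


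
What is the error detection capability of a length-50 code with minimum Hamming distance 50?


Detection capability = d_min - 1 = 50 - 1 = 49

49 errors


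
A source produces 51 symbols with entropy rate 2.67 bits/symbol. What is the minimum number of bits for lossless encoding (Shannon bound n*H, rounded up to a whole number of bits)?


Minimum bits >= n * H = 51 * 2.67 = 136.17, rounded up to a whole number of bits = 137

137 bits


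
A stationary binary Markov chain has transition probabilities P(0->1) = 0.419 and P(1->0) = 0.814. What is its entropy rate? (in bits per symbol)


Stationary distribution: pi_0 = p10/(p01+p10) = 0.6602, pi_1 = 0.3398. Entropy rate H' = pi_0*H(p01) + pi_1*H(p10) = 0.6602*0.981 + 0.3398*0.693 = 0.8831

0.8831 bits/symbol


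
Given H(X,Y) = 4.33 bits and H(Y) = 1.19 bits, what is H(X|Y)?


H(X|Y) = H(X,Y) - H(Y) = 4.33 - 1.19 = 3.14

3.14 bits


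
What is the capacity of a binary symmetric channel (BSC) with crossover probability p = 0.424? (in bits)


H(p) = -p*log2(p) - (1-p)*log2(1-p) = -0.424*log2(0.424) - 0.576*log2(0.576) = 0.524854 + 0.458415 = 0.9833. C = 1 - H(p) = 1 - 0.9833 = 0.0167

0.0167 bits


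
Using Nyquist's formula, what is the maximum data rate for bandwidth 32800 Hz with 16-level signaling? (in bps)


Rate = 2 * B * log2(M) = 2 * 32800 * 4.0 = 262400.0

262400.0 bps


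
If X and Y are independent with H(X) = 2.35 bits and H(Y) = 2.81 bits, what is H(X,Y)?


For independent variables, H(X,Y) = H(X) + H(Y) = 2.35 + 2.81 = 5.16

5.16 bits


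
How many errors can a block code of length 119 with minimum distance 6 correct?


Correction capability = floor((d-1)/2) = floor((6-1)/2) = 2

2 errors


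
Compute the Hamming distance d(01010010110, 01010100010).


Count differing positions: . . . . . ^ ^ . ^ . . = 3 differences

3


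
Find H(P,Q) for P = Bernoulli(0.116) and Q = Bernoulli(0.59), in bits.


H(P,Q) = -p*log2(q) - (1-p)*log2(1-q). -0.116*log2(0.59) = 0.088301; -0.884*log2(0.41) = 1.137093. H(P,Q) = 0.088301 + 1.137093 = 1.2254

1.2254 bits


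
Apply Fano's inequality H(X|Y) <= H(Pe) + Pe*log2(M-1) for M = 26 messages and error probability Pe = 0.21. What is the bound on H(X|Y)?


H(Pe) = -Pe*log2(Pe) - (1-Pe)*log2(1-Pe) = -0.21*log2(0.21) - 0.79*log2(0.79) = 0.472823 + 0.268660 = 0.7415. Pe*log2(M-1) = 0.21*log2(25) = 0.975210. Bound = H(Pe) + Pe*log2(M-1) = 0.472823 + 0.268660 + 0.975210 = 1.7167

1.7167 bits


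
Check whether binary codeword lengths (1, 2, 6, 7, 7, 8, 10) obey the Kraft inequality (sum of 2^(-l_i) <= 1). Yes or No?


Kraft sum = sum(2^(-l_i)) = 0.7861, need <= 1. Result: satisfied (a binary prefix-free code with these lengths exists)

Yes


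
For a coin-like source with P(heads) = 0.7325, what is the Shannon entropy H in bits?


H = -p*log2(p) - (1-p)*log2(1-p). -0.7325*log2(0.7325) = 0.328965; -0.2675*log2(0.2675) = 0.508889. H = 0.328965 + 0.508889 = 0.8379

0.8379 bits


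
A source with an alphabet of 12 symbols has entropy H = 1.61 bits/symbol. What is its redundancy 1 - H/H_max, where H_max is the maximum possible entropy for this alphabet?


H_max = log2(K) = log2(12) = 3.585 bits/symbol. Redundancy = 1 - H/H_max = 1 - 1.61/3.585 = 1 - 0.4491 = 0.5509

0.5509


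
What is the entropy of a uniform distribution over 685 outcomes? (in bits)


H = log2(n) = log2(685) = 9.42

9.42 bits


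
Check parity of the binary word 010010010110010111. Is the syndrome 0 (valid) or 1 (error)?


Syndrome = XOR of all bits = 0 XOR 1 XOR 0 XOR 0 XOR 1 XOR 0 XOR 0 XOR 1 XOR 0 XOR 1 XOR 1 XOR 0 XOR 0 XOR 1 XOR 0 XOR 1 XOR 1 XOR 1 = 1

1


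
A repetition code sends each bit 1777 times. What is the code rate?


Rate = k/n = 1/1777

1/1777


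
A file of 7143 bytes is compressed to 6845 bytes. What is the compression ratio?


Ratio = original / compressed = 7143 / 6845 = 1.0435

1.0435


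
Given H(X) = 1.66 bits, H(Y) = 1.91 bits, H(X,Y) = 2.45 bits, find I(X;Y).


I(X;Y) = H(X) + H(Y) - H(X,Y) = 1.66 + 1.91 - 2.45 = 1.12

1.12 bits


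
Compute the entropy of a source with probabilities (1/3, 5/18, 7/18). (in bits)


H = -sum(p_i * log2(p_i)). Terms: -(1/3)*log2(1/3) = 0.528321; -(5/18)*log2(5/18) = 0.513332; -(7/18)*log2(7/18) = 0.529888. H = 0.528321 + 0.513332 + 0.529888 = 1.5715

1.5715 bits


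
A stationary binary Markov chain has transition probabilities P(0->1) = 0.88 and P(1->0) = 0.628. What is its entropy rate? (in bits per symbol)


Stationary distribution: pi_0 = p10/(p01+p10) = 0.4164, pi_1 = 0.5836. Entropy rate H' = pi_0*H(p01) + pi_1*H(p10) = 0.4164*0.5294 + 0.5836*0.9522 = 0.7761

0.7761 bits/symbol


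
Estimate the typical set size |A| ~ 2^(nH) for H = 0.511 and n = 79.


log2|A_typical| = nH = 79 * 0.511 = 40.369, so |A_typical| ~ 2^40.369 = 1.420e+12

1.420e+12


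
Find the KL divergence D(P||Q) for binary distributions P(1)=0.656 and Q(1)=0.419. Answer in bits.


KL = p*log2(p/q) + (1-p)*log2((1-p)/(1-q)) = 0.656*log2(0.656/0.419) + 0.344*log2(0.344/0.581) = 0.1642

0.1642 bits


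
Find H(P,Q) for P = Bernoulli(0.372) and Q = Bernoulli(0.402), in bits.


H(P,Q) = -p*log2(q) - (1-p)*log2(1-q). -0.372*log2(0.402) = 0.489081; -0.628*log2(0.598) = 0.465839. H(P,Q) = 0.489081 + 0.465839 = 0.9549

0.9549 bits
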